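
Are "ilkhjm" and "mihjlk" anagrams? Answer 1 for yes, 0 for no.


Strings: "ilkhjm", "mihjlk"
Sorted first:  hijklm
Sorted second: hijklm
Sorted forms match => anagrams

1


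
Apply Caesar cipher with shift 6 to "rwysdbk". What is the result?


Caesar cipher: shift "rwysdbk" by 6
  'r' (pos 17) + 6 = pos 23 = 'x'
  'w' (pos 22) + 6 = pos 2 = 'c'
  'y' (pos 24) + 6 = pos 4 = 'e'
  's' (pos 18) + 6 = pos 24 = 'y'
  'd' (pos 3) + 6 = pos 9 = 'j'
  'b' (pos 1) + 6 = pos 7 = 'h'
  'k' (pos 10) + 6 = pos 16 = 'q'
Result: xceyjhq

xceyjhq


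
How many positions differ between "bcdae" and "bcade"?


Comparing "bcdae" and "bcade" position by position:
  Position 0: 'b' vs 'b' => same
  Position 1: 'c' vs 'c' => same
  Position 2: 'd' vs 'a' => DIFFER
  Position 3: 'a' vs 'd' => DIFFER
  Position 4: 'e' vs 'e' => same
Positions that differ: 2

2


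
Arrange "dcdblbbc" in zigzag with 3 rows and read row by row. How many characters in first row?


Zigzag "dcdblbbc" into 3 rows:
Placing characters:
  'd' => row 0
  'c' => row 1
  'd' => row 2
  'b' => row 1
  'l' => row 0
  'b' => row 1
  'b' => row 2
  'c' => row 1
Rows:
  Row 0: "dl"
  Row 1: "cbbc"
  Row 2: "db"
First row length: 2

2


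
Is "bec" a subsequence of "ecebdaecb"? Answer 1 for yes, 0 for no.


Check if "bec" is a subsequence of "ecebdaecb"
Greedy scan:
  Position 0 ('e'): no match needed
  Position 1 ('c'): no match needed
  Position 2 ('e'): no match needed
  Position 3 ('b'): matches sub[0] = 'b'
  Position 4 ('d'): no match needed
  Position 5 ('a'): no match needed
  Position 6 ('e'): matches sub[1] = 'e'
  Position 7 ('c'): matches sub[2] = 'c'
  Position 8 ('b'): no match needed
All 3 characters matched => is a subsequence

1


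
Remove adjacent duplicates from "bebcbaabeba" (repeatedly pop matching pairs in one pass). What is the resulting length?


Input: bebcbaabeba
Stack-based adjacent duplicate removal:
  Read 'b': push. Stack: b
  Read 'e': push. Stack: be
  Read 'b': push. Stack: beb
  Read 'c': push. Stack: bebc
  Read 'b': push. Stack: bebcb
  Read 'a': push. Stack: bebcba
  Read 'a': matches stack top 'a' => pop. Stack: bebcb
  Read 'b': matches stack top 'b' => pop. Stack: bebc
  Read 'e': push. Stack: bebce
  Read 'b': push. Stack: bebceb
  Read 'a': push. Stack: bebceba
Final stack: "bebceba" (length 7)

7


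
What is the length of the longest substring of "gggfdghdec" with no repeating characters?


Input: "gggfdghdec"
Sliding window (track last position of each char):
  Position 0 ('g'): window [0,0] length 1 -- new best
  Position 1 ('g'): repeat (last at 0), move window start to 1
  Position 1 ('g'): window [1,1] length 1
  Position 2 ('g'): repeat (last at 1), move window start to 2
  Position 2 ('g'): window [2,2] length 1
  Position 3 ('f'): window [2,3] length 2 -- new best
  Position 4 ('d'): window [2,4] length 3 -- new best
  Position 5 ('g'): repeat (last at 2), move window start to 3
  Position 5 ('g'): window [3,5] length 3
  Position 6 ('h'): window [3,6] length 4 -- new best
  Position 7 ('d'): repeat (last at 4), move window start to 5
  Position 7 ('d'): window [5,7] length 3
  Position 8 ('e'): window [5,8] length 4
  Position 9 ('c'): window [5,9] length 5 -- new best
Longest substring with no repeats: "ghdec" with length 5

5


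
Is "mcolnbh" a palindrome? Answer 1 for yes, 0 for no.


Input: mcolnbh
Reversed: hbnlocm
  Compare pos 0 ('m') with pos 6 ('h'): MISMATCH
  Compare pos 1 ('c') with pos 5 ('b'): MISMATCH
  Compare pos 2 ('o') with pos 4 ('n'): MISMATCH
Result: not a palindrome

0


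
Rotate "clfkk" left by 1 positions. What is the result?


Input: "clfkk", rotate left by 1
First 1 characters: "c"
Remaining characters: "lfkk"
Concatenate remaining + first: "lfkk" + "c" = "lfkkc"

lfkkc


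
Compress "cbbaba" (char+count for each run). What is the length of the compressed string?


Input: cbbaba
Runs:
  'c' x 1 => "c1"
  'b' x 2 => "b2"
  'a' x 1 => "a1"
  'b' x 1 => "b1"
  'a' x 1 => "a1"
Compressed: "c1b2a1b1a1"
Compressed length: 10

10


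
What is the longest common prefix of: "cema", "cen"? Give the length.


Words: cema, cen
  Position 0: all 'c' => match
  Position 1: all 'e' => match
  Position 2: ('m', 'n') => mismatch, stop
LCP = "ce" (length 2)

2


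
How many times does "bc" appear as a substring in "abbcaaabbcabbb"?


Searching for "bc" in "abbcaaabbcabbb"
Scanning each position:
  Position 0: "ab" => no
  Position 1: "bb" => no
  Position 2: "bc" => MATCH
  Position 3: "ca" => no
  Position 4: "aa" => no
  Position 5: "aa" => no
  Position 6: "ab" => no
  Position 7: "bb" => no
  Position 8: "bc" => MATCH
  Position 9: "ca" => no
  Position 10: "ab" => no
  Position 11: "bb" => no
  Position 12: "bb" => no
Total occurrences: 2

2


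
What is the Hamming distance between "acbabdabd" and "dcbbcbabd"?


Comparing "acbabdabd" and "dcbbcbabd" position by position:
  Position 0: 'a' vs 'd' => differ
  Position 1: 'c' vs 'c' => same
  Position 2: 'b' vs 'b' => same
  Position 3: 'a' vs 'b' => differ
  Position 4: 'b' vs 'c' => differ
  Position 5: 'd' vs 'b' => differ
  Position 6: 'a' vs 'a' => same
  Position 7: 'b' vs 'b' => same
  Position 8: 'd' vs 'd' => same
Total differences (Hamming distance): 4

4


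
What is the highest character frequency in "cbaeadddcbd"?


Input: cbaeadddcbd
Character counts:
  'a': 2
  'b': 2
  'c': 2
  'd': 4
  'e': 1
Maximum frequency: 4

4


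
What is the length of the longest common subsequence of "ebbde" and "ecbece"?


LCS of "ebbde" and "ecbece"
DP table:
           e    c    b    e    c    e
      0    0    0    0    0    0    0
  e   0    1    1    1    1    1    1
  b   0    1    1    2    2    2    2
  b   0    1    1    2    2    2    2
  d   0    1    1    2    2    2    2
  e   0    1    1    2    3    3    3
LCS length = dp[5][6] = 3

3


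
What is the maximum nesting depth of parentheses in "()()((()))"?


Input: "()()((()))"
Tracking depth:
  Position 0 '(': depth becomes 1
  Position 1 ')': depth becomes 0
  Position 2 '(': depth becomes 1
  Position 3 ')': depth becomes 0
  Position 4 '(': depth becomes 1
  Position 5 '(': depth becomes 2
  Position 6 '(': depth becomes 3
  Position 7 ')': depth becomes 2
  Position 8 ')': depth becomes 1
  Position 9 ')': depth becomes 0
Maximum depth reached: 3

3


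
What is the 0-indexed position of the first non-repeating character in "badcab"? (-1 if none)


Input: badcab
Character frequencies:
  'a': 2
  'b': 2
  'c': 1
  'd': 1
Scanning left to right for freq == 1:
  Position 0 ('b'): freq=2, skip
  Position 1 ('a'): freq=2, skip
  Position 2 ('d'): unique! => answer = 2

2


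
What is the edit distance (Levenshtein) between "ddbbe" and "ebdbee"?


Computing edit distance: "ddbbe" -> "ebdbee"
DP table:
           e    b    d    b    e    e
      0    1    2    3    4    5    6
  d   1    1    2    2    3    4    5
  d   2    2    2    2    3    4    5
  b   3    3    2    3    2    3    4
  b   4    4    3    3    3    3    4
  e   5    4    4    4    4    3    3
Edit distance = dp[5][6] = 3

3


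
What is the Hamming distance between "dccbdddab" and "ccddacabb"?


Comparing "dccbdddab" and "ccddacabb" position by position:
  Position 0: 'd' vs 'c' => differ
  Position 1: 'c' vs 'c' => same
  Position 2: 'c' vs 'd' => differ
  Position 3: 'b' vs 'd' => differ
  Position 4: 'd' vs 'a' => differ
  Position 5: 'd' vs 'c' => differ
  Position 6: 'd' vs 'a' => differ
  Position 7: 'a' vs 'b' => differ
  Position 8: 'b' vs 'b' => same
Total differences (Hamming distance): 7

7


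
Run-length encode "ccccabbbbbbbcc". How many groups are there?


Input: ccccabbbbbbbcc
Scanning for consecutive runs:
  Group 1: 'c' x 4 (positions 0-3)
  Group 2: 'a' x 1 (positions 4-4)
  Group 3: 'b' x 7 (positions 5-11)
  Group 4: 'c' x 2 (positions 12-13)
Total groups: 4

4


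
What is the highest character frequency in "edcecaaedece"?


Input: edcecaaedece
Character counts:
  'a': 2
  'c': 3
  'd': 2
  'e': 5
Maximum frequency: 5

5


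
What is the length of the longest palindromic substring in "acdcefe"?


Input: "acdcefe"
Checking substrings for palindromes:
  [1:4] "cdc" (len 3) => palindrome
  [4:7] "efe" (len 3) => palindrome
Longest palindromic substring: "cdc" with length 3

3


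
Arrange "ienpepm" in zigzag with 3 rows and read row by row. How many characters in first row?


Zigzag "ienpepm" into 3 rows:
Placing characters:
  'i' => row 0
  'e' => row 1
  'n' => row 2
  'p' => row 1
  'e' => row 0
  'p' => row 1
  'm' => row 2
Rows:
  Row 0: "ie"
  Row 1: "epp"
  Row 2: "nm"
First row length: 2

2


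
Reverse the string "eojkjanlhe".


Input: eojkjanlhe
Reading characters right to left:
  Position 9: 'e'
  Position 8: 'h'
  Position 7: 'l'
  Position 6: 'n'
  Position 5: 'a'
  Position 4: 'j'
  Position 3: 'k'
  Position 2: 'j'
  Position 1: 'o'
  Position 0: 'e'
Reversed: ehlnajkjoe

ehlnajkjoe


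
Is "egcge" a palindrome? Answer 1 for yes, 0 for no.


Input: egcge
Reversed: egcge
  Compare pos 0 ('e') with pos 4 ('e'): match
  Compare pos 1 ('g') with pos 3 ('g'): match
Result: palindrome

1


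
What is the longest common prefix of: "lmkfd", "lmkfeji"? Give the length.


Words: lmkfd, lmkfeji
  Position 0: all 'l' => match
  Position 1: all 'm' => match
  Position 2: all 'k' => match
  Position 3: all 'f' => match
  Position 4: ('d', 'e') => mismatch, stop
LCP = "lmkf" (length 4)

4


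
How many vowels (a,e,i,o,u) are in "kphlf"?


Input: kphlf
Checking each character:
  'k' at position 0: consonant
  'p' at position 1: consonant
  'h' at position 2: consonant
  'l' at position 3: consonant
  'f' at position 4: consonant
Total vowels: 0

0


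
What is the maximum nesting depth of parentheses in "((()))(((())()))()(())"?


Input: "((()))(((())()))()(())"
Tracking depth:
  Position 0 '(': depth becomes 1
  Position 1 '(': depth becomes 2
  Position 2 '(': depth becomes 3
  Position 3 ')': depth becomes 2
  Position 4 ')': depth becomes 1
  Position 5 ')': depth becomes 0
  Position 6 '(': depth becomes 1
  Position 7 '(': depth becomes 2
  Position 8 '(': depth becomes 3
  Position 9 '(': depth becomes 4
  Position 10 ')': depth becomes 3
  Position 11 ')': depth becomes 2
  Position 12 '(': depth becomes 3
  Position 13 ')': depth becomes 2
  Position 14 ')': depth becomes 1
  Position 15 ')': depth becomes 0
  Position 16 '(': depth becomes 1
  Position 17 ')': depth becomes 0
  Position 18 '(': depth becomes 1
  Position 19 '(': depth becomes 2
  Position 20 ')': depth becomes 1
  Position 21 ')': depth becomes 0
Maximum depth reached: 4

4


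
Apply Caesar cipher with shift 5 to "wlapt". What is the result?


Caesar cipher: shift "wlapt" by 5
  'w' (pos 22) + 5 = pos 1 = 'b'
  'l' (pos 11) + 5 = pos 16 = 'q'
  'a' (pos 0) + 5 = pos 5 = 'f'
  'p' (pos 15) + 5 = pos 20 = 'u'
  't' (pos 19) + 5 = pos 24 = 'y'
Result: bqfuy

bqfuy


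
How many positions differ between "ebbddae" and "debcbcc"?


Comparing "ebbddae" and "debcbcc" position by position:
  Position 0: 'e' vs 'd' => DIFFER
  Position 1: 'b' vs 'e' => DIFFER
  Position 2: 'b' vs 'b' => same
  Position 3: 'd' vs 'c' => DIFFER
  Position 4: 'd' vs 'b' => DIFFER
  Position 5: 'a' vs 'c' => DIFFER
  Position 6: 'e' vs 'c' => DIFFER
Positions that differ: 6

6


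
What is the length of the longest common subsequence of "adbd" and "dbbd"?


LCS of "adbd" and "dbbd"
DP table:
           d    b    b    d
      0    0    0    0    0
  a   0    0    0    0    0
  d   0    1    1    1    1
  b   0    1    2    2    2
  d   0    1    2    2    3
LCS length = dp[4][4] = 3

3


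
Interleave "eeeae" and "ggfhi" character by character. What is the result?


Interleaving "eeeae" and "ggfhi":
  Position 0: 'e' from first, 'g' from second => "eg"
  Position 1: 'e' from first, 'g' from second => "eg"
  Position 2: 'e' from first, 'f' from second => "ef"
  Position 3: 'a' from first, 'h' from second => "ah"
  Position 4: 'e' from first, 'i' from second => "ei"
Result: egegefahei

egegefahei


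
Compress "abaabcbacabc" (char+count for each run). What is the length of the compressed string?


Input: abaabcbacabc
Runs:
  'a' x 1 => "a1"
  'b' x 1 => "b1"
  'a' x 2 => "a2"
  'b' x 1 => "b1"
  'c' x 1 => "c1"
  'b' x 1 => "b1"
  'a' x 1 => "a1"
  'c' x 1 => "c1"
  'a' x 1 => "a1"
  'b' x 1 => "b1"
  'c' x 1 => "c1"
Compressed: "a1b1a2b1c1b1a1c1a1b1c1"
Compressed length: 22

22


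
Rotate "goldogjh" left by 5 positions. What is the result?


Input: "goldogjh", rotate left by 5
First 5 characters: "goldo"
Remaining characters: "gjh"
Concatenate remaining + first: "gjh" + "goldo" = "gjhgoldo"

gjhgoldo


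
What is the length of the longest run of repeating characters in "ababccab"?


Input: "ababccab"
Scanning for longest run:
  Position 1 ('b'): new char, reset run to 1
  Position 2 ('a'): new char, reset run to 1
  Position 3 ('b'): new char, reset run to 1
  Position 4 ('c'): new char, reset run to 1
  Position 5 ('c'): continues run of 'c', length=2
  Position 6 ('a'): new char, reset run to 1
  Position 7 ('b'): new char, reset run to 1
Longest run: 'c' with length 2

2


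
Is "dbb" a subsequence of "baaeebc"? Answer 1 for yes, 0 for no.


Check if "dbb" is a subsequence of "baaeebc"
Greedy scan:
  Position 0 ('b'): no match needed
  Position 1 ('a'): no match needed
  Position 2 ('a'): no match needed
  Position 3 ('e'): no match needed
  Position 4 ('e'): no match needed
  Position 5 ('b'): no match needed
  Position 6 ('c'): no match needed
Only matched 0/3 characters => not a subsequence

0


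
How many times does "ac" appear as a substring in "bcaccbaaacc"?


Searching for "ac" in "bcaccbaaacc"
Scanning each position:
  Position 0: "bc" => no
  Position 1: "ca" => no
  Position 2: "ac" => MATCH
  Position 3: "cc" => no
  Position 4: "cb" => no
  Position 5: "ba" => no
  Position 6: "aa" => no
  Position 7: "aa" => no
  Position 8: "ac" => MATCH
  Position 9: "cc" => no
Total occurrences: 2

2


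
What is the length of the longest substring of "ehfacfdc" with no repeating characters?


Input: "ehfacfdc"
Sliding window (track last position of each char):
  Position 0 ('e'): window [0,0] length 1 -- new best
  Position 1 ('h'): window [0,1] length 2 -- new best
  Position 2 ('f'): window [0,2] length 3 -- new best
  Position 3 ('a'): window [0,3] length 4 -- new best
  Position 4 ('c'): window [0,4] length 5 -- new best
  Position 5 ('f'): repeat (last at 2), move window start to 3
  Position 5 ('f'): window [3,5] length 3
  Position 6 ('d'): window [3,6] length 4
  Position 7 ('c'): repeat (last at 4), move window start to 5
  Position 7 ('c'): window [5,7] length 3
Longest substring with no repeats: "ehfac" with length 5

5


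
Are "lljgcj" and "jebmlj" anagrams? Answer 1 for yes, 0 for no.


Strings: "lljgcj", "jebmlj"
Sorted first:  cgjjll
Sorted second: bejjlm
Differ at position 0: 'c' vs 'b' => not anagrams

0


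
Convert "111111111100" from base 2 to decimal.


Input: "111111111100" in base 2
Positional expansion:
  Digit '1' (value 1) x 2^11 = 2048
  Digit '1' (value 1) x 2^10 = 1024
  Digit '1' (value 1) x 2^9 = 512
  Digit '1' (value 1) x 2^8 = 256
  Digit '1' (value 1) x 2^7 = 128
  Digit '1' (value 1) x 2^6 = 64
  Digit '1' (value 1) x 2^5 = 32
  Digit '1' (value 1) x 2^4 = 16
  Digit '1' (value 1) x 2^3 = 8
  Digit '1' (value 1) x 2^2 = 4
  Digit '0' (value 0) x 2^1 = 0
  Digit '0' (value 0) x 2^0 = 0
Sum = 4092

4092


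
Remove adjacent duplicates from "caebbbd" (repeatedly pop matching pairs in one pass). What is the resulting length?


Input: caebbbd
Stack-based adjacent duplicate removal:
  Read 'c': push. Stack: c
  Read 'a': push. Stack: ca
  Read 'e': push. Stack: cae
  Read 'b': push. Stack: caeb
  Read 'b': matches stack top 'b' => pop. Stack: cae
  Read 'b': push. Stack: caeb
  Read 'd': push. Stack: caebd
Final stack: "caebd" (length 5)

5


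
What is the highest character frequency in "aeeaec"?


Input: aeeaec
Character counts:
  'a': 2
  'c': 1
  'e': 3
Maximum frequency: 3

3


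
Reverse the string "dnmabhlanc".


Input: dnmabhlanc
Reading characters right to left:
  Position 9: 'c'
  Position 8: 'n'
  Position 7: 'a'
  Position 6: 'l'
  Position 5: 'h'
  Position 4: 'b'
  Position 3: 'a'
  Position 2: 'm'
  Position 1: 'n'
  Position 0: 'd'
Reversed: cnalhbamnd

cnalhbamnd


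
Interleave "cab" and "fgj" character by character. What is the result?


Interleaving "cab" and "fgj":
  Position 0: 'c' from first, 'f' from second => "cf"
  Position 1: 'a' from first, 'g' from second => "ag"
  Position 2: 'b' from first, 'j' from second => "bj"
Result: cfagbj

cfagbj


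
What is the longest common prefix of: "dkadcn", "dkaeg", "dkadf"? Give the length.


Words: dkadcn, dkaeg, dkadf
  Position 0: all 'd' => match
  Position 1: all 'k' => match
  Position 2: all 'a' => match
  Position 3: ('d', 'e', 'd') => mismatch, stop
LCP = "dka" (length 3)

3


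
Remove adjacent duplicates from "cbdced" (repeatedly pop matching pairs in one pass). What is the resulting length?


Input: cbdced
Stack-based adjacent duplicate removal:
  Read 'c': push. Stack: c
  Read 'b': push. Stack: cb
  Read 'd': push. Stack: cbd
  Read 'c': push. Stack: cbdc
  Read 'e': push. Stack: cbdce
  Read 'd': push. Stack: cbdced
Final stack: "cbdced" (length 6)

6


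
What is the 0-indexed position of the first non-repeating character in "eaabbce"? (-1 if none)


Input: eaabbce
Character frequencies:
  'a': 2
  'b': 2
  'c': 1
  'e': 2
Scanning left to right for freq == 1:
  Position 0 ('e'): freq=2, skip
  Position 1 ('a'): freq=2, skip
  Position 2 ('a'): freq=2, skip
  Position 3 ('b'): freq=2, skip
  Position 4 ('b'): freq=2, skip
  Position 5 ('c'): unique! => answer = 5

5


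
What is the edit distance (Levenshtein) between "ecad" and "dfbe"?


Computing edit distance: "ecad" -> "dfbe"
DP table:
           d    f    b    e
      0    1    2    3    4
  e   1    1    2    3    3
  c   2    2    2    3    4
  a   3    3    3    3    4
  d   4    3    4    4    4
Edit distance = dp[4][4] = 4

4


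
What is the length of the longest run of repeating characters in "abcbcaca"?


Input: "abcbcaca"
Scanning for longest run:
  Position 1 ('b'): new char, reset run to 1
  Position 2 ('c'): new char, reset run to 1
  Position 3 ('b'): new char, reset run to 1
  Position 4 ('c'): new char, reset run to 1
  Position 5 ('a'): new char, reset run to 1
  Position 6 ('c'): new char, reset run to 1
  Position 7 ('a'): new char, reset run to 1
Longest run: 'a' with length 1

1


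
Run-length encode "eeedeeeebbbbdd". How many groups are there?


Input: eeedeeeebbbbdd
Scanning for consecutive runs:
  Group 1: 'e' x 3 (positions 0-2)
  Group 2: 'd' x 1 (positions 3-3)
  Group 3: 'e' x 4 (positions 4-7)
  Group 4: 'b' x 4 (positions 8-11)
  Group 5: 'd' x 2 (positions 12-13)
Total groups: 5

5


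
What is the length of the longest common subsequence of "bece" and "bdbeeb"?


LCS of "bece" and "bdbeeb"
DP table:
           b    d    b    e    e    b
      0    0    0    0    0    0    0
  b   0    1    1    1    1    1    1
  e   0    1    1    1    2    2    2
  c   0    1    1    1    2    2    2
  e   0    1    1    1    2    3    3
LCS length = dp[4][6] = 3

3


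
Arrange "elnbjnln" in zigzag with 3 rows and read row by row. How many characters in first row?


Zigzag "elnbjnln" into 3 rows:
Placing characters:
  'e' => row 0
  'l' => row 1
  'n' => row 2
  'b' => row 1
  'j' => row 0
  'n' => row 1
  'l' => row 2
  'n' => row 1
Rows:
  Row 0: "ej"
  Row 1: "lbnn"
  Row 2: "nl"
First row length: 2

2


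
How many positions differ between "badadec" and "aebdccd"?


Comparing "badadec" and "aebdccd" position by position:
  Position 0: 'b' vs 'a' => DIFFER
  Position 1: 'a' vs 'e' => DIFFER
  Position 2: 'd' vs 'b' => DIFFER
  Position 3: 'a' vs 'd' => DIFFER
  Position 4: 'd' vs 'c' => DIFFER
  Position 5: 'e' vs 'c' => DIFFER
  Position 6: 'c' vs 'd' => DIFFER
Positions that differ: 7

7


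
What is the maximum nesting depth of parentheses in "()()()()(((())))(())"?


Input: "()()()()(((())))(())"
Tracking depth:
  Position 0 '(': depth becomes 1
  Position 1 ')': depth becomes 0
  Position 2 '(': depth becomes 1
  Position 3 ')': depth becomes 0
  Position 4 '(': depth becomes 1
  Position 5 ')': depth becomes 0
  Position 6 '(': depth becomes 1
  Position 7 ')': depth becomes 0
  Position 8 '(': depth becomes 1
  Position 9 '(': depth becomes 2
  Position 10 '(': depth becomes 3
  Position 11 '(': depth becomes 4
  Position 12 ')': depth becomes 3
  Position 13 ')': depth becomes 2
  Position 14 ')': depth becomes 1
  Position 15 ')': depth becomes 0
  Position 16 '(': depth becomes 1
  Position 17 '(': depth becomes 2
  Position 18 ')': depth becomes 1
  Position 19 ')': depth becomes 0
Maximum depth reached: 4

4


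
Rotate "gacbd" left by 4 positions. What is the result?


Input: "gacbd", rotate left by 4
First 4 characters: "gacb"
Remaining characters: "d"
Concatenate remaining + first: "d" + "gacb" = "dgacb"

dgacb


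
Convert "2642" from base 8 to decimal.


Input: "2642" in base 8
Positional expansion:
  Digit '2' (value 2) x 8^3 = 1024
  Digit '6' (value 6) x 8^2 = 384
  Digit '4' (value 4) x 8^1 = 32
  Digit '2' (value 2) x 8^0 = 2
Sum = 1442

1442


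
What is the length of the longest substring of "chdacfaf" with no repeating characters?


Input: "chdacfaf"
Sliding window (track last position of each char):
  Position 0 ('c'): window [0,0] length 1 -- new best
  Position 1 ('h'): window [0,1] length 2 -- new best
  Position 2 ('d'): window [0,2] length 3 -- new best
  Position 3 ('a'): window [0,3] length 4 -- new best
  Position 4 ('c'): repeat (last at 0), move window start to 1
  Position 4 ('c'): window [1,4] length 4
  Position 5 ('f'): window [1,5] length 5 -- new best
  Position 6 ('a'): repeat (last at 3), move window start to 4
  Position 6 ('a'): window [4,6] length 3
  Position 7 ('f'): repeat (last at 5), move window start to 6
  Position 7 ('f'): window [6,7] length 2
Longest substring with no repeats: "hdacf" with length 5

5


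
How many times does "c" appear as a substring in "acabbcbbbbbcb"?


Searching for "c" in "acabbcbbbbbcb"
Scanning each position:
  Position 0: "a" => no
  Position 1: "c" => MATCH
  Position 2: "a" => no
  Position 3: "b" => no
  Position 4: "b" => no
  Position 5: "c" => MATCH
  Position 6: "b" => no
  Position 7: "b" => no
  Position 8: "b" => no
  Position 9: "b" => no
  Position 10: "b" => no
  Position 11: "c" => MATCH
  Position 12: "b" => no
Total occurrences: 3

3


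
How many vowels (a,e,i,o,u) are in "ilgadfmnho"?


Input: ilgadfmnho
Checking each character:
  'i' at position 0: vowel (running total: 1)
  'l' at position 1: consonant
  'g' at position 2: consonant
  'a' at position 3: vowel (running total: 2)
  'd' at position 4: consonant
  'f' at position 5: consonant
  'm' at position 6: consonant
  'n' at position 7: consonant
  'h' at position 8: consonant
  'o' at position 9: vowel (running total: 3)
Total vowels: 3

3


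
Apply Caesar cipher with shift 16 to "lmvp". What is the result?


Caesar cipher: shift "lmvp" by 16
  'l' (pos 11) + 16 = pos 1 = 'b'
  'm' (pos 12) + 16 = pos 2 = 'c'
  'v' (pos 21) + 16 = pos 11 = 'l'
  'p' (pos 15) + 16 = pos 5 = 'f'
Result: bclf

bclf


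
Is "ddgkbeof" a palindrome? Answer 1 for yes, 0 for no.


Input: ddgkbeof
Reversed: foebkgdd
  Compare pos 0 ('d') with pos 7 ('f'): MISMATCH
  Compare pos 1 ('d') with pos 6 ('o'): MISMATCH
  Compare pos 2 ('g') with pos 5 ('e'): MISMATCH
  Compare pos 3 ('k') with pos 4 ('b'): MISMATCH
Result: not a palindrome

0


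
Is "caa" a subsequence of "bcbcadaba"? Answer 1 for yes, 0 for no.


Check if "caa" is a subsequence of "bcbcadaba"
Greedy scan:
  Position 0 ('b'): no match needed
  Position 1 ('c'): matches sub[0] = 'c'
  Position 2 ('b'): no match needed
  Position 3 ('c'): no match needed
  Position 4 ('a'): matches sub[1] = 'a'
  Position 5 ('d'): no match needed
  Position 6 ('a'): matches sub[2] = 'a'
  Position 7 ('b'): no match needed
  Position 8 ('a'): no match needed
All 3 characters matched => is a subsequence

1


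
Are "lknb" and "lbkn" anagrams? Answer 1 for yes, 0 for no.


Strings: "lknb", "lbkn"
Sorted first:  bkln
Sorted second: bkln
Sorted forms match => anagrams

1


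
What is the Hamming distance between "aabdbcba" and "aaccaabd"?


Comparing "aabdbcba" and "aaccaabd" position by position:
  Position 0: 'a' vs 'a' => same
  Position 1: 'a' vs 'a' => same
  Position 2: 'b' vs 'c' => differ
  Position 3: 'd' vs 'c' => differ
  Position 4: 'b' vs 'a' => differ
  Position 5: 'c' vs 'a' => differ
  Position 6: 'b' vs 'b' => same
  Position 7: 'a' vs 'd' => differ
Total differences (Hamming distance): 5

5


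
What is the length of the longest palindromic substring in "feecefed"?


Input: "feecefed"
Checking substrings for palindromes:
  [2:5] "ece" (len 3) => palindrome
  [4:7] "efe" (len 3) => palindrome
  [1:3] "ee" (len 2) => palindrome
Longest palindromic substring: "ece" with length 3

3


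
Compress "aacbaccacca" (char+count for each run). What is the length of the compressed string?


Input: aacbaccacca
Runs:
  'a' x 2 => "a2"
  'c' x 1 => "c1"
  'b' x 1 => "b1"
  'a' x 1 => "a1"
  'c' x 2 => "c2"
  'a' x 1 => "a1"
  'c' x 2 => "c2"
  'a' x 1 => "a1"
Compressed: "a2c1b1a1c2a1c2a1"
Compressed length: 16

16


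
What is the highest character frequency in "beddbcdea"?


Input: beddbcdea
Character counts:
  'a': 1
  'b': 2
  'c': 1
  'd': 3
  'e': 2
Maximum frequency: 3

3


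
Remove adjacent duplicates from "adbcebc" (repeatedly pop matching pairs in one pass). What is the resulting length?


Input: adbcebc
Stack-based adjacent duplicate removal:
  Read 'a': push. Stack: a
  Read 'd': push. Stack: ad
  Read 'b': push. Stack: adb
  Read 'c': push. Stack: adbc
  Read 'e': push. Stack: adbce
  Read 'b': push. Stack: adbceb
  Read 'c': push. Stack: adbcebc
Final stack: "adbcebc" (length 7)

7


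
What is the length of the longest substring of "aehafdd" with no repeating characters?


Input: "aehafdd"
Sliding window (track last position of each char):
  Position 0 ('a'): window [0,0] length 1 -- new best
  Position 1 ('e'): window [0,1] length 2 -- new best
  Position 2 ('h'): window [0,2] length 3 -- new best
  Position 3 ('a'): repeat (last at 0), move window start to 1
  Position 3 ('a'): window [1,3] length 3
  Position 4 ('f'): window [1,4] length 4 -- new best
  Position 5 ('d'): window [1,5] length 5 -- new best
  Position 6 ('d'): repeat (last at 5), move window start to 6
  Position 6 ('d'): window [6,6] length 1
Longest substring with no repeats: "ehafd" with length 5

5


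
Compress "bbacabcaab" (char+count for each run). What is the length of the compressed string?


Input: bbacabcaab
Runs:
  'b' x 2 => "b2"
  'a' x 1 => "a1"
  'c' x 1 => "c1"
  'a' x 1 => "a1"
  'b' x 1 => "b1"
  'c' x 1 => "c1"
  'a' x 2 => "a2"
  'b' x 1 => "b1"
Compressed: "b2a1c1a1b1c1a2b1"
Compressed length: 16

16


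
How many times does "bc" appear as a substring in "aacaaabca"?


Searching for "bc" in "aacaaabca"
Scanning each position:
  Position 0: "aa" => no
  Position 1: "ac" => no
  Position 2: "ca" => no
  Position 3: "aa" => no
  Position 4: "aa" => no
  Position 5: "ab" => no
  Position 6: "bc" => MATCH
  Position 7: "ca" => no
Total occurrences: 1

1


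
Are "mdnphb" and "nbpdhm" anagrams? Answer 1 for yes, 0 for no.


Strings: "mdnphb", "nbpdhm"
Sorted first:  bdhmnp
Sorted second: bdhmnp
Sorted forms match => anagrams

1


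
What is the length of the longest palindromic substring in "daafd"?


Input: "daafd"
Checking substrings for palindromes:
  [1:3] "aa" (len 2) => palindrome
Longest palindromic substring: "aa" with length 2

2


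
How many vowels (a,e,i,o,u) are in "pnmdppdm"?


Input: pnmdppdm
Checking each character:
  'p' at position 0: consonant
  'n' at position 1: consonant
  'm' at position 2: consonant
  'd' at position 3: consonant
  'p' at position 4: consonant
  'p' at position 5: consonant
  'd' at position 6: consonant
  'm' at position 7: consonant
Total vowels: 0

0


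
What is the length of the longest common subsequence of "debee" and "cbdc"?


LCS of "debee" and "cbdc"
DP table:
           c    b    d    c
      0    0    0    0    0
  d   0    0    0    1    1
  e   0    0    0    1    1
  b   0    0    1    1    1
  e   0    0    1    1    1
  e   0    0    1    1    1
LCS length = dp[5][4] = 1

1


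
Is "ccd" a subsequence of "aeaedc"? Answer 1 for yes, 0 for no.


Check if "ccd" is a subsequence of "aeaedc"
Greedy scan:
  Position 0 ('a'): no match needed
  Position 1 ('e'): no match needed
  Position 2 ('a'): no match needed
  Position 3 ('e'): no match needed
  Position 4 ('d'): no match needed
  Position 5 ('c'): matches sub[0] = 'c'
Only matched 1/3 characters => not a subsequence

0


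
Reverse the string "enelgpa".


Input: enelgpa
Reading characters right to left:
  Position 6: 'a'
  Position 5: 'p'
  Position 4: 'g'
  Position 3: 'l'
  Position 2: 'e'
  Position 1: 'n'
  Position 0: 'e'
Reversed: apglene

apglene


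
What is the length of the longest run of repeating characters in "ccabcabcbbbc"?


Input: "ccabcabcbbbc"
Scanning for longest run:
  Position 1 ('c'): continues run of 'c', length=2
  Position 2 ('a'): new char, reset run to 1
  Position 3 ('b'): new char, reset run to 1
  Position 4 ('c'): new char, reset run to 1
  Position 5 ('a'): new char, reset run to 1
  Position 6 ('b'): new char, reset run to 1
  Position 7 ('c'): new char, reset run to 1
  Position 8 ('b'): new char, reset run to 1
  Position 9 ('b'): continues run of 'b', length=2
  Position 10 ('b'): continues run of 'b', length=3
  Position 11 ('c'): new char, reset run to 1
Longest run: 'b' with length 3

3


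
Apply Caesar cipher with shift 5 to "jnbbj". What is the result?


Caesar cipher: shift "jnbbj" by 5
  'j' (pos 9) + 5 = pos 14 = 'o'
  'n' (pos 13) + 5 = pos 18 = 's'
  'b' (pos 1) + 5 = pos 6 = 'g'
  'b' (pos 1) + 5 = pos 6 = 'g'
  'j' (pos 9) + 5 = pos 14 = 'o'
Result: osggo

osggo


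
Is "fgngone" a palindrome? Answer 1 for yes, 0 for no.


Input: fgngone
Reversed: enogngf
  Compare pos 0 ('f') with pos 6 ('e'): MISMATCH
  Compare pos 1 ('g') with pos 5 ('n'): MISMATCH
  Compare pos 2 ('n') with pos 4 ('o'): MISMATCH
Result: not a palindrome

0


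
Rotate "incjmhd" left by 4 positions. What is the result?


Input: "incjmhd", rotate left by 4
First 4 characters: "incj"
Remaining characters: "mhd"
Concatenate remaining + first: "mhd" + "incj" = "mhdincj"

mhdincj


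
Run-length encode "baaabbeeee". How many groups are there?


Input: baaabbeeee
Scanning for consecutive runs:
  Group 1: 'b' x 1 (positions 0-0)
  Group 2: 'a' x 3 (positions 1-3)
  Group 3: 'b' x 2 (positions 4-5)
  Group 4: 'e' x 4 (positions 6-9)
Total groups: 4

4


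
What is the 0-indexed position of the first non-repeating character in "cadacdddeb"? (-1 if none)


Input: cadacdddeb
Character frequencies:
  'a': 2
  'b': 1
  'c': 2
  'd': 4
  'e': 1
Scanning left to right for freq == 1:
  Position 0 ('c'): freq=2, skip
  Position 1 ('a'): freq=2, skip
  Position 2 ('d'): freq=4, skip
  Position 3 ('a'): freq=2, skip
  Position 4 ('c'): freq=2, skip
  Position 5 ('d'): freq=4, skip
  Position 6 ('d'): freq=4, skip
  Position 7 ('d'): freq=4, skip
  Position 8 ('e'): unique! => answer = 8

8


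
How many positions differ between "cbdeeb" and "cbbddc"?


Comparing "cbdeeb" and "cbbddc" position by position:
  Position 0: 'c' vs 'c' => same
  Position 1: 'b' vs 'b' => same
  Position 2: 'd' vs 'b' => DIFFER
  Position 3: 'e' vs 'd' => DIFFER
  Position 4: 'e' vs 'd' => DIFFER
  Position 5: 'b' vs 'c' => DIFFER
Positions that differ: 4

4


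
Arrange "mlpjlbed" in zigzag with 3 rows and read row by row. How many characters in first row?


Zigzag "mlpjlbed" into 3 rows:
Placing characters:
  'm' => row 0
  'l' => row 1
  'p' => row 2
  'j' => row 1
  'l' => row 0
  'b' => row 1
  'e' => row 2
  'd' => row 1
Rows:
  Row 0: "ml"
  Row 1: "ljbd"
  Row 2: "pe"
First row length: 2

2


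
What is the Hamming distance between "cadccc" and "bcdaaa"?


Comparing "cadccc" and "bcdaaa" position by position:
  Position 0: 'c' vs 'b' => differ
  Position 1: 'a' vs 'c' => differ
  Position 2: 'd' vs 'd' => same
  Position 3: 'c' vs 'a' => differ
  Position 4: 'c' vs 'a' => differ
  Position 5: 'c' vs 'a' => differ
Total differences (Hamming distance): 5

5


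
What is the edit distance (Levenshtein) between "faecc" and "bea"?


Computing edit distance: "faecc" -> "bea"
DP table:
           b    e    a
      0    1    2    3
  f   1    1    2    3
  a   2    2    2    2
  e   3    3    2    3
  c   4    4    3    3
  c   5    5    4    4
Edit distance = dp[5][3] = 4

4


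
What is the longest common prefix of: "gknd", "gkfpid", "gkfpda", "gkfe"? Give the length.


Words: gknd, gkfpid, gkfpda, gkfe
  Position 0: all 'g' => match
  Position 1: all 'k' => match
  Position 2: ('n', 'f', 'f', 'f') => mismatch, stop
LCP = "gk" (length 2)

2


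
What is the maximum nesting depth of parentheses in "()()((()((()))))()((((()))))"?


Input: "()()((()((()))))()((((()))))"
Tracking depth:
  Position 0 '(': depth becomes 1
  Position 1 ')': depth becomes 0
  Position 2 '(': depth becomes 1
  Position 3 ')': depth becomes 0
  Position 4 '(': depth becomes 1
  Position 5 '(': depth becomes 2
  Position 6 '(': depth becomes 3
  Position 7 ')': depth becomes 2
  Position 8 '(': depth becomes 3
  Position 9 '(': depth becomes 4
  Position 10 '(': depth becomes 5
  Position 11 ')': depth becomes 4
  Position 12 ')': depth becomes 3
  Position 13 ')': depth becomes 2
  Position 14 ')': depth becomes 1
  Position 15 ')': depth becomes 0
  Position 16 '(': depth becomes 1
  Position 17 ')': depth becomes 0
  Position 18 '(': depth becomes 1
  Position 19 '(': depth becomes 2
  Position 20 '(': depth becomes 3
  Position 21 '(': depth becomes 4
  Position 22 '(': depth becomes 5
  Position 23 ')': depth becomes 4
  Position 24 ')': depth becomes 3
  Position 25 ')': depth becomes 2
  Position 26 ')': depth becomes 1
  Position 27 ')': depth becomes 0
Maximum depth reached: 5

5


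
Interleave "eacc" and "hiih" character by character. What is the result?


Interleaving "eacc" and "hiih":
  Position 0: 'e' from first, 'h' from second => "eh"
  Position 1: 'a' from first, 'i' from second => "ai"
  Position 2: 'c' from first, 'i' from second => "ci"
  Position 3: 'c' from first, 'h' from second => "ch"
Result: ehaicich

ehaicich


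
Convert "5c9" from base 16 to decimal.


Input: "5c9" in base 16
Positional expansion:
  Digit '5' (value 5) x 16^2 = 1280
  Digit 'c' (value 12) x 16^1 = 192
  Digit '9' (value 9) x 16^0 = 9
Sum = 1481

1481


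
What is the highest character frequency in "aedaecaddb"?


Input: aedaecaddb
Character counts:
  'a': 3
  'b': 1
  'c': 1
  'd': 3
  'e': 2
Maximum frequency: 3

3


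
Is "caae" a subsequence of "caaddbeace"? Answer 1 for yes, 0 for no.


Check if "caae" is a subsequence of "caaddbeace"
Greedy scan:
  Position 0 ('c'): matches sub[0] = 'c'
  Position 1 ('a'): matches sub[1] = 'a'
  Position 2 ('a'): matches sub[2] = 'a'
  Position 3 ('d'): no match needed
  Position 4 ('d'): no match needed
  Position 5 ('b'): no match needed
  Position 6 ('e'): matches sub[3] = 'e'
  Position 7 ('a'): no match needed
  Position 8 ('c'): no match needed
  Position 9 ('e'): no match needed
All 4 characters matched => is a subsequence

1


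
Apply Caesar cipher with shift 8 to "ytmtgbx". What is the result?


Caesar cipher: shift "ytmtgbx" by 8
  'y' (pos 24) + 8 = pos 6 = 'g'
  't' (pos 19) + 8 = pos 1 = 'b'
  'm' (pos 12) + 8 = pos 20 = 'u'
  't' (pos 19) + 8 = pos 1 = 'b'
  'g' (pos 6) + 8 = pos 14 = 'o'
  'b' (pos 1) + 8 = pos 9 = 'j'
  'x' (pos 23) + 8 = pos 5 = 'f'
Result: gbubojf

gbubojf


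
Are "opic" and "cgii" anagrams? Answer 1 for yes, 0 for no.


Strings: "opic", "cgii"
Sorted first:  ciop
Sorted second: cgii
Differ at position 1: 'i' vs 'g' => not anagrams

0


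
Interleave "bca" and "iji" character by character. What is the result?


Interleaving "bca" and "iji":
  Position 0: 'b' from first, 'i' from second => "bi"
  Position 1: 'c' from first, 'j' from second => "cj"
  Position 2: 'a' from first, 'i' from second => "ai"
Result: bicjai

bicjai


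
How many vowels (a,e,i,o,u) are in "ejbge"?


Input: ejbge
Checking each character:
  'e' at position 0: vowel (running total: 1)
  'j' at position 1: consonant
  'b' at position 2: consonant
  'g' at position 3: consonant
  'e' at position 4: vowel (running total: 2)
Total vowels: 2

2


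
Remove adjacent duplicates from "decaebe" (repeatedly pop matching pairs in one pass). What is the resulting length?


Input: decaebe
Stack-based adjacent duplicate removal:
  Read 'd': push. Stack: d
  Read 'e': push. Stack: de
  Read 'c': push. Stack: dec
  Read 'a': push. Stack: deca
  Read 'e': push. Stack: decae
  Read 'b': push. Stack: decaeb
  Read 'e': push. Stack: decaebe
Final stack: "decaebe" (length 7)

7


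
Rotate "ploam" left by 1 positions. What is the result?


Input: "ploam", rotate left by 1
First 1 characters: "p"
Remaining characters: "loam"
Concatenate remaining + first: "loam" + "p" = "loamp"

loamp


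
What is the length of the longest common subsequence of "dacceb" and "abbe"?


LCS of "dacceb" and "abbe"
DP table:
           a    b    b    e
      0    0    0    0    0
  d   0    0    0    0    0
  a   0    1    1    1    1
  c   0    1    1    1    1
  c   0    1    1    1    1
  e   0    1    1    1    2
  b   0    1    2    2    2
LCS length = dp[6][4] = 2

2


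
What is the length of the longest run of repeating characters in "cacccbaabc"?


Input: "cacccbaabc"
Scanning for longest run:
  Position 1 ('a'): new char, reset run to 1
  Position 2 ('c'): new char, reset run to 1
  Position 3 ('c'): continues run of 'c', length=2
  Position 4 ('c'): continues run of 'c', length=3
  Position 5 ('b'): new char, reset run to 1
  Position 6 ('a'): new char, reset run to 1
  Position 7 ('a'): continues run of 'a', length=2
  Position 8 ('b'): new char, reset run to 1
  Position 9 ('c'): new char, reset run to 1
Longest run: 'c' with length 3

3


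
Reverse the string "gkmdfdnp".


Input: gkmdfdnp
Reading characters right to left:
  Position 7: 'p'
  Position 6: 'n'
  Position 5: 'd'
  Position 4: 'f'
  Position 3: 'd'
  Position 2: 'm'
  Position 1: 'k'
  Position 0: 'g'
Reversed: pndfdmkg

pndfdmkg


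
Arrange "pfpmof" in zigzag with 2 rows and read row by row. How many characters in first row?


Zigzag "pfpmof" into 2 rows:
Placing characters:
  'p' => row 0
  'f' => row 1
  'p' => row 0
  'm' => row 1
  'o' => row 0
  'f' => row 1
Rows:
  Row 0: "ppo"
  Row 1: "fmf"
First row length: 3

3


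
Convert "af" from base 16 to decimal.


Input: "af" in base 16
Positional expansion:
  Digit 'a' (value 10) x 16^1 = 160
  Digit 'f' (value 15) x 16^0 = 15
Sum = 175

175


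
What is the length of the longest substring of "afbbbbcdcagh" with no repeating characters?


Input: "afbbbbcdcagh"
Sliding window (track last position of each char):
  Position 0 ('a'): window [0,0] length 1 -- new best
  Position 1 ('f'): window [0,1] length 2 -- new best
  Position 2 ('b'): window [0,2] length 3 -- new best
  Position 3 ('b'): repeat (last at 2), move window start to 3
  Position 3 ('b'): window [3,3] length 1
  Position 4 ('b'): repeat (last at 3), move window start to 4
  Position 4 ('b'): window [4,4] length 1
  Position 5 ('b'): repeat (last at 4), move window start to 5
  Position 5 ('b'): window [5,5] length 1
  Position 6 ('c'): window [5,6] length 2
  Position 7 ('d'): window [5,7] length 3
  Position 8 ('c'): repeat (last at 6), move window start to 7
  Position 8 ('c'): window [7,8] length 2
  Position 9 ('a'): window [7,9] length 3
  Position 10 ('g'): window [7,10] length 4 -- new best
  Position 11 ('h'): window [7,11] length 5 -- new best
Longest substring with no repeats: "dcagh" with length 5

5
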